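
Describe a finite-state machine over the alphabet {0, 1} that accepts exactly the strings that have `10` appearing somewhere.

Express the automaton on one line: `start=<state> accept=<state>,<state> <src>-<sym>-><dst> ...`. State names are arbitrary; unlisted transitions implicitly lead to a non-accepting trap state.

start=q0 accept=q2 q0-0->q0 q0-1->q1 q1-0->q2 q1-1->q1 q2-0->q2 q2-1->q2

Track how much of `10` has been matched so far: state q0 is no progress, q2 is the absorbing accept state reached once `10` has occurred. Intermediate states record partial matches; on a mismatch, fall back to the longest reusable overlap.
        0   1  
>  q0   q0  q1 
   q1   q2  q1 
 * q2   q2  q2 
(> = start, * = accepting)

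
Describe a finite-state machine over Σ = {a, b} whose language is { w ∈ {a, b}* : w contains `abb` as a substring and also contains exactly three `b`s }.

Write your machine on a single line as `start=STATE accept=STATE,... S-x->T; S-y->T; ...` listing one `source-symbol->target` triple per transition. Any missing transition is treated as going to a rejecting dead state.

start=S0; accept=S10; S0-a->S1; S0-b->S2; S1-a->S1; S1-b->S3; S2-a->S4; S2-b->S5; S3-a->S4; S3-b->S6; S4-a->S4; S4-b->S7; S5-a->S8; S5-b->S9; S6-a->S6; S6-b->S10; S7-a->S8; S7-b->S10; S8-a->S8; S8-b->S11; S9-a->S12; S9-b->S13; S10-a->S10; S10-b->S14; S11-a->S12; S11-b->S14; S12-a->S12; S12-b->S15; S13-a->S16; S13-b->S13; S14-a->S14; S14-b->S14; S15-a->S16; S15-b->S14; S16-a->S16; S16-b->S15

Run two small machines in parallel and take their product. The first has 4 states tracking whether and how much of `abb` has been seen; the second has 5 states tracking the count of `b`s, saturating at 4. A product state is a pair (one from each), accepting exactly when both do.
17 states suffice.
          a    b  
>  S0     S1   S2 
   S1     S1   S3 
   S2     S4   S5 
   S3     S4   S6 
   S4     S4   S7 
   S5     S8   S9 
   S6     S6  S10 
   S7     S8  S10 
   S8     S8  S11 
   S9    S12  S13 
 * S10   S10  S14 
   S11   S12  S14 
   S12   S12  S15 
   S13   S16  S13 
   S14   S14  S14 
   S15   S16  S14 
   S16   S16  S15 
(> = start, * = accepting)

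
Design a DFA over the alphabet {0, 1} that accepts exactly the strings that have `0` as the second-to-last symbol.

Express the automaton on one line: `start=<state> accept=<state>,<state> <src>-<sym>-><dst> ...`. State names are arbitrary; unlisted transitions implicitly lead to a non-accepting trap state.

Because acceptance depends on a position counted from the end, the machine has to buffer the most recent 2 symbols. Make each state the string of the last up-to-2 symbols read; on input `x` shift the window left and append `x`. Accept when the buffered window has length 2 and begins with `0`.
       0  1 
>  A   B  C 
   B   D  E 
   C   F  G 
 * D   D  E 
 * E   F  G 
   F   D  E 
   G   F  G 
(> = start, * = accepting)

start=A accept=D,E A-0->B A-1->C B-0->D B-1->E C-0->F C-1->G D-0->D D-1->E E-0->F E-1->G F-0->D F-1->E G-0->F G-1->G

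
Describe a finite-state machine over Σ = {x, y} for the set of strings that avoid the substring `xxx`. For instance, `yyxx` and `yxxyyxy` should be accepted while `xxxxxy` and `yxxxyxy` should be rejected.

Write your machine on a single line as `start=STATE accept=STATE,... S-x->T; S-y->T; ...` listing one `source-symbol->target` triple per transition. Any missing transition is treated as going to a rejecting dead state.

Track partial matches of the forbidden pattern `xxx`. State q3 is a dead state reached once `xxx` has occurred; every other state accepts. q0 means no part of `xxx` is currently matched.
        x   y  
>* q0   q1  q0 
 * q1   q2  q0 
 * q2   q3  q0 
   q3   q3  q3 
(> = start, * = accepting)

start=q0; accept=q0,q1,q2; q0-x->q1; q0-y->q0; q1-x->q2; q1-y->q0; q2-x->q3; q2-y->q0; q3-x->q3; q3-y->q3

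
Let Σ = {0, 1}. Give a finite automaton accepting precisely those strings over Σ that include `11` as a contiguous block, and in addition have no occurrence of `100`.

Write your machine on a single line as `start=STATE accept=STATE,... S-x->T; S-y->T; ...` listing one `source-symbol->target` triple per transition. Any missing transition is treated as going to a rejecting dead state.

Run two small machines in parallel and take their product. The first has 3 states tracking whether and how much of `11` has been seen; the second has 4 states tracking partial matches of the forbidden pattern `100`. A product state is a pair (one from each), accepting exactly when both do. Minimizing collapses redundant product states.
6 states suffice.
        0   1  
>  s0   s0  s1 
   s1   s2  s3 
   s2   s4  s1 
 * s3   s5  s3 
   s4   s4  s4 
 * s5   s4  s3 
(> = start, * = accepting)

start=s0; accept=s3,s5; s0-0->s0; s0-1->s1; s1-0->s2; s1-1->s3; s2-0->s4; s2-1->s1; s3-0->s5; s3-1->s3; s4-0->s4; s4-1->s4; s5-0->s4; s5-1->s3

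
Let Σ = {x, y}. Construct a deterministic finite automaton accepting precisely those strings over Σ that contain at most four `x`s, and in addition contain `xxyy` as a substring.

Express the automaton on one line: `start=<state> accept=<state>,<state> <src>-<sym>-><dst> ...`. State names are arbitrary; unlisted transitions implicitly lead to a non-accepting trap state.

start=A accept=K,P,T A-x->B A-y->A B-x->C B-y->D C-x->E C-y->F D-x->G D-y->D E-x->H E-y->I F-x->J F-y->K G-x->E G-y->L H-x->M H-y->N I-x->O I-y->P J-x->H J-y->Q K-x->P K-y->K L-x->J L-y->L M-x->M M-y->R N-x->S N-y->T O-x->M O-y->U P-x->T P-y->P Q-x->O Q-y->Q R-x->S R-y->V S-x->M S-y->W T-x->V T-y->T U-x->S U-y->U V-x->V V-y->V W-x->S W-y->W

Build one automaton per condition and run them in lockstep. One (6 states) tracks the count of `x`s, saturating at 5; the other (5 states) tracks whether and how much of `xxyy` has been seen. Each combined state is a pair, one component from each; accept when both components accept.
With 23 states:
       x  y 
>  A   B  A 
   B   C  D 
   C   E  F 
   D   G  D 
   E   H  I 
   F   J  K 
   G   E  L 
   H   M  N 
   I   O  P 
   J   H  Q 
 * K   P  K 
   L   J  L 
   M   M  R 
   N   S  T 
   O   M  U 
 * P   T  P 
   Q   O  Q 
   R   S  V 
   S   M  W 
 * T   V  T 
   U   S  U 
   V   V  V 
   W   S  W 
(> = start, * = accepting)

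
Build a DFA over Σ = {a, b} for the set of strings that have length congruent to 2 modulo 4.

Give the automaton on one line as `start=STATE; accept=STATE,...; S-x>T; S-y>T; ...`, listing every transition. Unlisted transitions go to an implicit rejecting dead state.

start=q0; accept=q2; q0-a>q1; q0-b>q1; q1-a>q2; q1-b>q2; q2-a>q3; q2-b>q3; q3-a>q0; q3-b>q0

Count input length modulo 4: every symbol advances one step around the cycle q0 → q1 → q2 → q3 → q0. Accept at q2.
4 states suffice.
        a   b  
>  q0   q1  q1 
   q1   q2  q2 
 * q2   q3  q3 
   q3   q0  q0 
(> = start, * = accepting)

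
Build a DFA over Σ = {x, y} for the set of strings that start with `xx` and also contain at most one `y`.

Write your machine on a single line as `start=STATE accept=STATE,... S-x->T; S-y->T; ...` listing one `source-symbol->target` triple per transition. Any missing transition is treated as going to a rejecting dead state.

start=s0; accept=s3,s4; s0-x->s1; s0-y->s2; s1-x->s3; s1-y->s2; s2-x->s2; s2-y->s2; s3-x->s3; s3-y->s4; s4-x->s4; s4-y->s2

Build one automaton per condition and run them in lockstep. One (4 states) tracks whether the input so far still matches the prefix `xx`; the other (3 states) tracks the count of `y`s, saturating at 2. Each combined state is a pair, one component from each; accept when both components accept. After merging equivalent states the machine shrinks.
A 5-state machine:
        x   y  
>  s0   s1  s2 
   s1   s3  s2 
   s2   s2  s2 
 * s3   s3  s4 
 * s4   s4  s2 
(> = start, * = accepting)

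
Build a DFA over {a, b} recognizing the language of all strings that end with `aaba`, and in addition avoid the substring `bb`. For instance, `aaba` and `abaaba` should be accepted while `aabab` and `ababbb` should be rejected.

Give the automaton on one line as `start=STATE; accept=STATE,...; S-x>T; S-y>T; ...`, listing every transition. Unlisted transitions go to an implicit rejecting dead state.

Handle the two conditions separately and then intersect. The first has 5 states tracking how much of the suffix `aaba` has currently been matched; the second has 3 states tracking partial matches of the forbidden pattern `bb`. A product state is a pair (one from each), accepting exactly when both do. Minimizing collapses redundant product states.
With 7 states:
        a   b  
>  s0   s1  s2 
   s1   s3  s2 
   s2   s1  s4 
   s3   s3  s5 
   s4   s4  s4 
   s5   s6  s4 
 * s6   s3  s2 
(> = start, * = accepting)

start=s0; accept=s6; s0-a>s1; s0-b>s2; s1-a>s3; s1-b>s2; s2-a>s1; s2-b>s4; s3-a>s3; s3-b>s5; s4-a>s4; s4-b>s4; s5-a>s6; s5-b>s4; s6-a>s3; s6-b>s2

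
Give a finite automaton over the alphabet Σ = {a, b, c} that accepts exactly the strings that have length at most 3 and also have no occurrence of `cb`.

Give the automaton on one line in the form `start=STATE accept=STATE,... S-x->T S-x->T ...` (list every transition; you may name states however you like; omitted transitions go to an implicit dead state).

start=q0 accept=q0,q1,q2,q3,q4,q6,q7 q0-a->q1 q0-b->q1 q0-c->q2 q1-a->q3 q1-b->q3 q1-c->q4 q2-a->q3 q2-b->q5 q2-c->q4 q3-a->q6 q3-b->q6 q3-c->q7 q4-a->q6 q4-b->q8 q4-c->q7 q5-a->q8 q5-b->q8 q5-c->q8 q6-a->q9 q6-b->q9 q6-c->q10 q7-a->q9 q7-b->q11 q7-c->q10 q8-a->q11 q8-b->q11 q8-c->q11 q9-a->q9 q9-b->q9 q9-c->q10 q10-a->q9 q10-b->q11 q10-c->q10 q11-a->q11 q11-b->q11 q11-c->q11

Handle the two conditions separately and then intersect. The first has 5 states tracking the input length, saturating at 4; the second has 3 states tracking partial matches of the forbidden pattern `cb`. A product state is a pair (one from each), accepting exactly when both do.
12 states suffice.
          a    b    c  
>* q0     q1   q1   q2 
 * q1     q3   q3   q4 
 * q2     q3   q5   q4 
 * q3     q6   q6   q7 
 * q4     q6   q8   q7 
   q5     q8   q8   q8 
 * q6     q9   q9  q10 
 * q7     q9  q11  q10 
   q8    q11  q11  q11 
   q9     q9   q9  q10 
   q10    q9  q11  q10 
   q11   q11  q11  q11 
(> = start, * = accepting)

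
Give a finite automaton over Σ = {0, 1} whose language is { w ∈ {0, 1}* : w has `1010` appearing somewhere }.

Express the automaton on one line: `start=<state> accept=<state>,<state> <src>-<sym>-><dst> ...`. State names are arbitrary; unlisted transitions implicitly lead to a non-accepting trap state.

start=q0 accept=q4 q0-0->q0 q0-1->q1 q1-0->q2 q1-1->q1 q2-0->q0 q2-1->q3 q3-0->q4 q3-1->q1 q4-0->q4 q4-1->q4

Track how much of `1010` has been matched so far: state q0 is no progress, q4 is the absorbing accept state reached once `1010` has occurred. Intermediate states record partial matches; on a mismatch, fall back to the longest reusable overlap.
With 5 states:
        0   1  
>  q0   q0  q1 
   q1   q2  q1 
   q2   q0  q3 
   q3   q4  q1 
 * q4   q4  q4 
(> = start, * = accepting)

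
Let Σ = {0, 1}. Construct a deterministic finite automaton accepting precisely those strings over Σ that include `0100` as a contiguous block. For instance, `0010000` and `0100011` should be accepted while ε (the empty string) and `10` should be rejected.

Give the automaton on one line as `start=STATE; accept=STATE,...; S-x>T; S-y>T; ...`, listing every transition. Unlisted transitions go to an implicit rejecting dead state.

Track how much of `0100` has been matched so far: state q0 is no progress, q4 is the absorbing accept state reached once `0100` has occurred. Intermediate states record partial matches; on a mismatch, fall back to the longest reusable overlap.
With 5 states:
        0   1  
>  q0   q1  q0 
   q1   q1  q2 
   q2   q3  q0 
   q3   q4  q2 
 * q4   q4  q4 
(> = start, * = accepting)

start=q0; accept=q4; q0-0>q1; q0-1>q0; q1-0>q1; q1-1>q2; q2-0>q3; q2-1>q0; q3-0>q4; q3-1>q2; q4-0>q4; q4-1>q4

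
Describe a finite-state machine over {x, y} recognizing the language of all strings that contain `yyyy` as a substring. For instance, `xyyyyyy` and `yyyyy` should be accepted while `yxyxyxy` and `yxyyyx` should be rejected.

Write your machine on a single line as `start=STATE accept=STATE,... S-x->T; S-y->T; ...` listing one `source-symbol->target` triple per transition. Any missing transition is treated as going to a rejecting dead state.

start=S0; accept=S4; S0-x->S0; S0-y->S1; S1-x->S0; S1-y->S2; S2-x->S0; S2-y->S3; S3-x->S0; S3-y->S4; S4-x->S4; S4-y->S4

States S0..S3 record the length of the longest prefix of `yyyy` that matches the current input suffix. Reaching S4 means `yyyy` has been seen, and we stay there forever. Accept from S4.
        x   y  
>  S0   S0  S1 
   S1   S0  S2 
   S2   S0  S3 
   S3   S0  S4 
 * S4   S4  S4 
(> = start, * = accepting)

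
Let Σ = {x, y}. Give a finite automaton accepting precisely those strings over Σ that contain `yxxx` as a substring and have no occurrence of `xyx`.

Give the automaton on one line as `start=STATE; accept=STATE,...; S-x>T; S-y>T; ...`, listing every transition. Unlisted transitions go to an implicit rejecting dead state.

Run two small machines in parallel and take their product. One (5 states) tracks whether and how much of `yxxx` has been seen; the other (4 states) tracks partial matches of the forbidden pattern `xyx`. Each combined state is a pair, one component from each; accept when both components accept.
          x    y  
>  q0     q1   q2 
   q1     q1   q3 
   q2     q4   q2 
   q3     q5   q2 
   q4     q6   q3 
   q5     q7   q8 
   q6     q9   q3 
   q7    q10   q8 
   q8     q5   q8 
 * q9     q9  q11 
   q10   q10  q10 
 * q11   q10  q12 
 * q12    q9  q12 
(> = start, * = accepting)

start=q0; accept=q9,q11,q12; q0-x>q1; q0-y>q2; q1-x>q1; q1-y>q3; q2-x>q4; q2-y>q2; q3-x>q5; q3-y>q2; q4-x>q6; q4-y>q3; q5-x>q7; q5-y>q8; q6-x>q9; q6-y>q3; q7-x>q10; q7-y>q8; q8-x>q5; q8-y>q8; q9-x>q9; q9-y>q11; q10-x>q10; q10-y>q10; q11-x>q10; q11-y>q12; q12-x>q9; q12-y>q12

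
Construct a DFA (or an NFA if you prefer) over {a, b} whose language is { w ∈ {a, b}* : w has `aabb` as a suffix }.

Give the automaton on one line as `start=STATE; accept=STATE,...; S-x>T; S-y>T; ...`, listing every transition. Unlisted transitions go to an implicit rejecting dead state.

start=q0; accept=q4; q0-a>q1; q0-b>q0; q1-a>q2; q1-b>q0; q2-a>q2; q2-b>q3; q3-a>q1; q3-b>q4; q4-a>q1; q4-b>q0

Remember how much of `aabb` the current input suffix matches. State q0 means no match yet; q1 means the last symbol is `a`; q2 means the last 2 symbols are `aa`; q3 means the last 3 symbols are `aab`; q4 means the last 4 symbols are `aabb`. Only q4 accepts. On a mismatch, fall back to the longest proper suffix that is still a prefix of `aabb`.
With 5 states:
        a   b  
>  q0   q1  q0 
   q1   q2  q0 
   q2   q2  q3 
   q3   q1  q4 
 * q4   q1  q0 
(> = start, * = accepting)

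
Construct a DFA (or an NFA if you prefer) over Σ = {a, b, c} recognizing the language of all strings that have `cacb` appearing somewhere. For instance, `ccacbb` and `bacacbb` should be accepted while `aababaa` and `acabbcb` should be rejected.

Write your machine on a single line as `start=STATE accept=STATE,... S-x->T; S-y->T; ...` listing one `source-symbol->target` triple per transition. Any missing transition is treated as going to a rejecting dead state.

start=q0; accept=q4; q0-a->q0; q0-b->q0; q0-c->q1; q1-a->q2; q1-b->q0; q1-c->q1; q2-a->q0; q2-b->q0; q2-c->q3; q3-a->q2; q3-b->q4; q3-c->q1; q4-a->q4; q4-b->q4; q4-c->q4

Track how much of `cacb` has been matched so far: state q0 is no progress, q4 is the absorbing accept state reached once `cacb` has occurred. Intermediate states record partial matches; on a mismatch, fall back to the longest reusable overlap.
5 states suffice.
        a   b   c  
>  q0   q0  q0  q1 
   q1   q2  q0  q1 
   q2   q0  q0  q3 
   q3   q2  q4  q1 
 * q4   q4  q4  q4 
(> = start, * = accepting)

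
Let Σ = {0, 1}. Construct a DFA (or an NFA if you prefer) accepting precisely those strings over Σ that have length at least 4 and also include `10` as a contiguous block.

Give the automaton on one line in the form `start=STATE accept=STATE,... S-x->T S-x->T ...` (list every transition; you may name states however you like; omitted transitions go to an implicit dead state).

Run two small machines in parallel and take their product. The first has 6 states tracking the input length, saturating at 5; the second has 3 states tracking whether and how much of `10` has been seen. A product state is a pair (one from each), accepting exactly when both do. After merging equivalent states the machine shrinks.
        0   1  
>  q0   q1  q2 
   q1   q3  q4 
   q2   q5  q4 
   q3   q3  q6 
   q4   q7  q6 
   q5   q7  q7 
   q6   q8  q6 
   q7   q8  q8 
 * q8   q8  q8 
(> = start, * = accepting)

start=q0 accept=q8 q0-0->q1 q0-1->q2 q1-0->q3 q1-1->q4 q2-0->q5 q2-1->q4 q3-0->q3 q3-1->q6 q4-0->q7 q4-1->q6 q5-0->q7 q5-1->q7 q6-0->q8 q6-1->q6 q7-0->q8 q7-1->q8 q8-0->q8 q8-1->q8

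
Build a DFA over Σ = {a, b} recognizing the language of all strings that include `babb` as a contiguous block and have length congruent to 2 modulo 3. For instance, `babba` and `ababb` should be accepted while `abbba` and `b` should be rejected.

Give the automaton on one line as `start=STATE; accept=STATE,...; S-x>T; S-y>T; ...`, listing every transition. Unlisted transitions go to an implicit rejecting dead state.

start=q0; accept=q13; q0-a>q1; q0-b>q2; q1-a>q3; q1-b>q4; q2-a>q5; q2-b>q4; q3-a>q0; q3-b>q6; q4-a>q7; q4-b>q6; q5-a>q0; q5-b>q8; q6-a>q9; q6-b>q2; q7-a>q1; q7-b>q10; q8-a>q9; q8-b>q11; q9-a>q3; q9-b>q12; q10-a>q5; q10-b>q13; q11-a>q13; q11-b>q13; q12-a>q7; q12-b>q14; q13-a>q14; q13-b>q14; q14-a>q11; q14-b>q11

Build one automaton per condition and run them in lockstep. The first has 5 states tracking whether and how much of `babb` has been seen; the second has 3 states tracking the input length modulo 3. A product state is a pair (one from each), accepting exactly when both do.
          a    b  
>  q0     q1   q2 
   q1     q3   q4 
   q2     q5   q4 
   q3     q0   q6 
   q4     q7   q6 
   q5     q0   q8 
   q6     q9   q2 
   q7     q1  q10 
   q8     q9  q11 
   q9     q3  q12 
   q10    q5  q13 
   q11   q13  q13 
   q12    q7  q14 
 * q13   q14  q14 
   q14   q11  q11 
(> = start, * = accepting)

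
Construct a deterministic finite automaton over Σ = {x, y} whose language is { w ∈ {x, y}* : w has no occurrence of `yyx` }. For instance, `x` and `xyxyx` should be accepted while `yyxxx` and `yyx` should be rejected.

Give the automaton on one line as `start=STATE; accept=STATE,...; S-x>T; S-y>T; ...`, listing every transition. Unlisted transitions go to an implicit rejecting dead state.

start=S0; accept=S0,S1,S2; S0-x>S0; S0-y>S1; S1-x>S0; S1-y>S2; S2-x>S3; S2-y>S2; S3-x>S3; S3-y>S3

This is the complement of 'contains `yyx`'. Use the same substring-matching states — S0 through S3 holding how much of `yyx` has just been matched — but flip the accepting set: everything except the trap S3 accepts.
A 4-state machine:
        x   y  
>* S0   S0  S1 
 * S1   S0  S2 
 * S2   S3  S2 
   S3   S3  S3 
(> = start, * = accepting)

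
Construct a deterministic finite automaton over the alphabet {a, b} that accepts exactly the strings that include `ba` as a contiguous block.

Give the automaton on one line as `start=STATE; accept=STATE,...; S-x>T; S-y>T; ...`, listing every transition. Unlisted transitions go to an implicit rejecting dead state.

start=S0; accept=S2; S0-a>S0; S0-b>S1; S1-a>S2; S1-b>S1; S2-a>S2; S2-b>S2

Track how much of `ba` has been matched so far: state S0 is no progress, S2 is the absorbing accept state reached once `ba` has occurred. Intermediate states record partial matches; on a mismatch, fall back to the longest reusable overlap.
With 3 states:
        a   b  
>  S0   S0  S1 
   S1   S2  S1 
 * S2   S2  S2 
(> = start, * = accepting)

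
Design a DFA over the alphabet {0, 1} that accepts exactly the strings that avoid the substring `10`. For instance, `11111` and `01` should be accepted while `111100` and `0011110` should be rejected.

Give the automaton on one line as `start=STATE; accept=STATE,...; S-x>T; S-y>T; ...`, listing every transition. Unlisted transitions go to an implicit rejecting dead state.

Track partial matches of the forbidden pattern `10`. State S2 is a dead state reached once `10` has occurred; every other state accepts. S0 means no part of `10` is currently matched.
A 3-state machine:
        0   1  
>* S0   S0  S1 
 * S1   S2  S1 
   S2   S2  S2 
(> = start, * = accepting)

start=S0; accept=S0,S1; S0-0>S0; S0-1>S1; S1-0>S2; S1-1>S1; S2-0>S2; S2-1>S2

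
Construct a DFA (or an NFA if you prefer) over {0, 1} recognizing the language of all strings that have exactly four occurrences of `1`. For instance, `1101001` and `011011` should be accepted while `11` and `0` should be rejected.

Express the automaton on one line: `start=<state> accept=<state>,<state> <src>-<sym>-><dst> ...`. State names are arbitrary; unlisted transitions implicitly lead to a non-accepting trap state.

Only the number of `1`s matters, and only up to 5. Make a chain s0 → s1 → s2 → s3 → s4 → s5 advanced by each `1` (with s5 absorbing); every other symbol self-loops. The accepting set is {s4}.
        0   1  
>  s0   s0  s1 
   s1   s1  s2 
   s2   s2  s3 
   s3   s3  s4 
 * s4   s4  s5 
   s5   s5  s5 
(> = start, * = accepting)

start=s0 accept=s4 s0-0->s0 s0-1->s1 s1-0->s1 s1-1->s2 s2-0->s2 s2-1->s3 s3-0->s3 s3-1->s4 s4-0->s4 s4-1->s5 s5-0->s5 s5-1->s5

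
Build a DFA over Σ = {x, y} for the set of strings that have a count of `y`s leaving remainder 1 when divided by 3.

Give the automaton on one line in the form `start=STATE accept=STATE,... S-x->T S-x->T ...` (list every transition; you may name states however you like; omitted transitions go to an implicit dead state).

Keep the running count of `y`s modulo 3: each `y` advances along the cycle q0 → q1 → q2 → q0 while other symbols loop. Accept at q1.
        x   y  
>  q0   q0  q1 
 * q1   q1  q2 
   q2   q2  q0 
(> = start, * = accepting)

start=q0 accept=q1 q0-x->q0 q0-y->q1 q1-x->q1 q1-y->q2 q2-x->q2 q2-y->q0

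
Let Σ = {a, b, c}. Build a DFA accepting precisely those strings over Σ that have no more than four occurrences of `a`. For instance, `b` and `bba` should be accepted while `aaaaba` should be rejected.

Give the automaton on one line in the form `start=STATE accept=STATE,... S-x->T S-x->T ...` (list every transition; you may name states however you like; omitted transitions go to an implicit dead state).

start=S0 accept=S0,S1,S2,S3,S4 S0-a->S1 S0-b->S0 S0-c->S0 S1-a->S2 S1-b->S1 S1-c->S1 S2-a->S3 S2-b->S2 S2-c->S2 S3-a->S4 S3-b->S3 S3-c->S3 S4-a->S5 S4-b->S4 S4-c->S4 S5-a->S5 S5-b->S5 S5-c->S5

Only the number of `a`s matters, and only up to 5. Make a chain S0 → S1 → S2 → S3 → S4 → S5 advanced by each `a` (with S5 absorbing); every other symbol self-loops. The accepting set is {S0, S1, S2, S3, S4}.
A 6-state machine:
        a   b   c  
>* S0   S1  S0  S0 
 * S1   S2  S1  S1 
 * S2   S3  S2  S2 
 * S3   S4  S3  S3 
 * S4   S5  S4  S4 
   S5   S5  S5  S5 
(> = start, * = accepting)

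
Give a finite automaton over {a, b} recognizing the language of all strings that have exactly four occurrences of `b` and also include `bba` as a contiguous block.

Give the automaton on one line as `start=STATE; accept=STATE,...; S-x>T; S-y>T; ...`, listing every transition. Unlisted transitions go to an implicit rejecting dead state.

start=s0; accept=s11; s0-a>s0; s0-b>s1; s1-a>s2; s1-b>s3; s2-a>s2; s2-b>s4; s3-a>s5; s3-b>s6; s4-a>s7; s4-b>s6; s5-a>s5; s5-b>s8; s6-a>s8; s6-b>s9; s7-a>s7; s7-b>s10; s8-a>s8; s8-b>s11; s9-a>s11; s9-b>s12; s10-a>s12; s10-b>s9; s11-a>s11; s11-b>s12; s12-a>s12; s12-b>s12

Handle the two conditions separately and then intersect. One (6 states) tracks the count of `b`s, saturating at 5; the other (4 states) tracks whether and how much of `bba` has been seen. Each combined state is a pair, one component from each; accept when both components accept. After merging equivalent states the machine shrinks.
13 states suffice.
          a    b  
>  s0     s0   s1 
   s1     s2   s3 
   s2     s2   s4 
   s3     s5   s6 
   s4     s7   s6 
   s5     s5   s8 
   s6     s8   s9 
   s7     s7  s10 
   s8     s8  s11 
   s9    s11  s12 
   s10   s12   s9 
 * s11   s11  s12 
   s12   s12  s12 
(> = start, * = accepting)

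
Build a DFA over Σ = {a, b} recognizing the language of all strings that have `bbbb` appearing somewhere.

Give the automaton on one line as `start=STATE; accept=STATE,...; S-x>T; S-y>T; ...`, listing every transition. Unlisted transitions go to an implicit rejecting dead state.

start=s0; accept=s4; s0-a>s0; s0-b>s1; s1-a>s0; s1-b>s2; s2-a>s0; s2-b>s3; s3-a>s0; s3-b>s4; s4-a>s4; s4-b>s4

Track how much of `bbbb` has been matched so far: state s0 is no progress, s4 is the absorbing accept state reached once `bbbb` has occurred. Intermediate states record partial matches; on a mismatch, fall back to the longest reusable overlap.
With 5 states:
        a   b  
>  s0   s0  s1 
   s1   s0  s2 
   s2   s0  s3 
   s3   s0  s4 
 * s4   s4  s4 
(> = start, * = accepting)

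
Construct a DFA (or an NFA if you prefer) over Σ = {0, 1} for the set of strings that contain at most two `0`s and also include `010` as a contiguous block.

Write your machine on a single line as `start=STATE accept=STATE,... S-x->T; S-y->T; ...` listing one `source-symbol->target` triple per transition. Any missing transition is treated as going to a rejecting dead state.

start=q0; accept=q6; q0-0->q1; q0-1->q0; q1-0->q2; q1-1->q3; q2-0->q4; q2-1->q5; q3-0->q6; q3-1->q7; q4-0->q4; q4-1->q8; q5-0->q9; q5-1->q10; q6-0->q9; q6-1->q6; q7-0->q2; q7-1->q7; q8-0->q9; q8-1->q11; q9-0->q9; q9-1->q9; q10-0->q4; q10-1->q10; q11-0->q4; q11-1->q11

Run two small machines in parallel and take their product. One (4 states) tracks the count of `0`s, saturating at 3; the other (4 states) tracks whether and how much of `010` has been seen. Each combined state is a pair, one component from each; accept when both components accept.
With 12 states:
          0    1  
>  q0     q1   q0 
   q1     q2   q3 
   q2     q4   q5 
   q3     q6   q7 
   q4     q4   q8 
   q5     q9  q10 
 * q6     q9   q6 
   q7     q2   q7 
   q8     q9  q11 
   q9     q9   q9 
   q10    q4  q10 
   q11    q4  q11 
(> = start, * = accepting)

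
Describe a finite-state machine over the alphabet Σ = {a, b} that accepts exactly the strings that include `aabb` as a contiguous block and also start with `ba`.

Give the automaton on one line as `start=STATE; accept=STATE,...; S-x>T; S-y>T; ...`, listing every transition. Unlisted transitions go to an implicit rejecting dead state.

start=q0; accept=q7; q0-a>q1; q0-b>q2; q1-a>q1; q1-b>q1; q2-a>q3; q2-b>q1; q3-a>q4; q3-b>q5; q4-a>q4; q4-b>q6; q5-a>q3; q5-b>q5; q6-a>q3; q6-b>q7; q7-a>q7; q7-b>q7

Run two small machines in parallel and take their product. One (5 states) tracks whether and how much of `aabb` has been seen; the other (4 states) tracks whether the input so far still matches the prefix `ba`. Each combined state is a pair, one component from each; accept when both components accept. Minimizing collapses redundant product states.
With 8 states:
        a   b  
>  q0   q1  q2 
   q1   q1  q1 
   q2   q3  q1 
   q3   q4  q5 
   q4   q4  q6 
   q5   q3  q5 
   q6   q3  q7 
 * q7   q7  q7 
(> = start, * = accepting)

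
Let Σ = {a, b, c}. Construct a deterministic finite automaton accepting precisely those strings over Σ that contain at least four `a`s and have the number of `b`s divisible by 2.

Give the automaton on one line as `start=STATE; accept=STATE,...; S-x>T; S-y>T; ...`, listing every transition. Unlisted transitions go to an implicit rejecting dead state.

Build one automaton per condition and run them in lockstep. The first has 6 states tracking the count of `a`s, saturating at 5; the second has 2 states tracking the count of `b`s modulo 2. A product state is a pair (one from each), accepting exactly when both do. Minimizing collapses redundant product states.
A 10-state machine:
        a   b   c  
>  s0   s1  s2  s0 
   s1   s3  s4  s1 
   s2   s4  s0  s2 
   s3   s5  s6  s3 
   s4   s6  s1  s4 
   s5   s7  s8  s5 
   s6   s8  s3  s6 
 * s7   s7  s9  s7 
   s8   s9  s5  s8 
   s9   s9  s7  s9 
(> = start, * = accepting)

start=s0; accept=s7; s0-a>s1; s0-b>s2; s0-c>s0; s1-a>s3; s1-b>s4; s1-c>s1; s2-a>s4; s2-b>s0; s2-c>s2; s3-a>s5; s3-b>s6; s3-c>s3; s4-a>s6; s4-b>s1; s4-c>s4; s5-a>s7; s5-b>s8; s5-c>s5; s6-a>s8; s6-b>s3; s6-c>s6; s7-a>s7; s7-b>s9; s7-c>s7; s8-a>s9; s8-b>s5; s8-c>s8; s9-a>s9; s9-b>s7; s9-c>s9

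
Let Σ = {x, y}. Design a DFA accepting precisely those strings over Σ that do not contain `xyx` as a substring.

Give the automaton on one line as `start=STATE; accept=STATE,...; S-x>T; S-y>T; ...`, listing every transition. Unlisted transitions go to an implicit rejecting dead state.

This is the complement of 'contains `xyx`'. Use the same substring-matching states — s0 through s3 holding how much of `xyx` has just been matched — but flip the accepting set: everything except the trap s3 accepts.
A 4-state machine:
        x   y  
>* s0   s1  s0 
 * s1   s1  s2 
 * s2   s3  s0 
   s3   s3  s3 
(> = start, * = accepting)

start=s0; accept=s0,s1,s2; s0-x>s1; s0-y>s0; s1-x>s1; s1-y>s2; s2-x>s3; s2-y>s0; s3-x>s3; s3-y>s3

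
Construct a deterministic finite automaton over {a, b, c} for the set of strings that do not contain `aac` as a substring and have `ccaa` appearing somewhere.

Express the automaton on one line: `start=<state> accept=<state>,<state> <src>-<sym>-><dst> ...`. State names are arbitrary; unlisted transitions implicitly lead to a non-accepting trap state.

start=S0 accept=S7,S8,S9 S0-a->S1 S0-b->S0 S0-c->S2 S1-a->S3 S1-b->S0 S1-c->S2 S2-a->S1 S2-b->S0 S2-c->S4 S3-a->S3 S3-b->S0 S3-c->S5 S4-a->S6 S4-b->S0 S4-c->S4 S5-a->S5 S5-b->S5 S5-c->S5 S6-a->S7 S6-b->S0 S6-c->S2 S7-a->S7 S7-b->S8 S7-c->S5 S8-a->S9 S8-b->S8 S8-c->S8 S9-a->S7 S9-b->S8 S9-c->S8

Build one automaton per condition and run them in lockstep. One (4 states) tracks partial matches of the forbidden pattern `aac`; the other (5 states) tracks whether and how much of `ccaa` has been seen. Each combined state is a pair, one component from each; accept when both components accept. Minimizing collapses redundant product states.
A 10-state machine:
        a   b   c  
>  S0   S1  S0  S2 
   S1   S3  S0  S2 
   S2   S1  S0  S4 
   S3   S3  S0  S5 
   S4   S6  S0  S4 
   S5   S5  S5  S5 
   S6   S7  S0  S2 
 * S7   S7  S8  S5 
 * S8   S9  S8  S8 
 * S9   S7  S8  S8 
(> = start, * = accepting)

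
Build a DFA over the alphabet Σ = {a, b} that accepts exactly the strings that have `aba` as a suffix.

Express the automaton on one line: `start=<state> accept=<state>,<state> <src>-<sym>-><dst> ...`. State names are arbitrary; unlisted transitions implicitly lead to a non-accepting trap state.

start=s0 accept=s3 s0-a->s1 s0-b->s0 s1-a->s1 s1-b->s2 s2-a->s3 s2-b->s0 s3-a->s1 s3-b->s2

Let each state record the length of the longest suffix of the input read so far that is also a prefix of `aba`. s1 means the last symbol is `a`; s2 means the last 2 symbols are `ab`; s3 means the last 3 symbols are `aba`. Accept only at s3, where the string currently ends in `aba`.
With 4 states:
        a   b  
>  s0   s1  s0 
   s1   s1  s2 
   s2   s3  s0 
 * s3   s1  s2 
(> = start, * = accepting)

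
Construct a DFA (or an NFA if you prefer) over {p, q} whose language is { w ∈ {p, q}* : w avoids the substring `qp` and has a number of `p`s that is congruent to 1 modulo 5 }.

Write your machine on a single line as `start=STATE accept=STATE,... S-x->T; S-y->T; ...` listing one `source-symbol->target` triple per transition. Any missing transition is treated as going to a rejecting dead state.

Build one automaton per condition and run them in lockstep. One (3 states) tracks partial matches of the forbidden pattern `qp`; the other (5 states) tracks the count of `p`s modulo 5. Each combined state is a pair, one component from each; accept when both components accept. After merging equivalent states the machine shrinks.
A 7-state machine:
        p   q  
>  s0   s1  s2 
 * s1   s3  s4 
   s2   s2  s2 
   s3   s5  s2 
 * s4   s2  s4 
   s5   s6  s2 
   s6   s0  s2 
(> = start, * = accepting)

start=s0; accept=s1,s4; s0-p->s1; s0-q->s2; s1-p->s3; s1-q->s4; s2-p->s2; s2-q->s2; s3-p->s5; s3-q->s2; s4-p->s2; s4-q->s4; s5-p->s6; s5-q->s2; s6-p->s0; s6-q->s2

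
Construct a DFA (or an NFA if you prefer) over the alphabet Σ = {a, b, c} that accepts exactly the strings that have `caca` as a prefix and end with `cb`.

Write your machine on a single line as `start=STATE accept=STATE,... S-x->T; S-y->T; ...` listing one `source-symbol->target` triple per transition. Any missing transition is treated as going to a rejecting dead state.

Handle the two conditions separately and then intersect. The first has 6 states tracking whether the input so far still matches the prefix `caca`; the second has 3 states tracking how much of the suffix `cb` has currently been matched. A product state is a pair (one from each), accepting exactly when both do. Minimizing collapses redundant product states.
An 8-state machine:
        a   b   c  
>  q0   q1  q1  q2 
   q1   q1  q1  q1 
   q2   q3  q1  q1 
   q3   q1  q1  q4 
   q4   q5  q1  q1 
   q5   q5  q5  q6 
   q6   q5  q7  q6 
 * q7   q5  q5  q6 
(> = start, * = accepting)

start=q0; accept=q7; q0-a->q1; q0-b->q1; q0-c->q2; q1-a->q1; q1-b->q1; q1-c->q1; q2-a->q3; q2-b->q1; q2-c->q1; q3-a->q1; q3-b->q1; q3-c->q4; q4-a->q5; q4-b->q1; q4-c->q1; q5-a->q5; q5-b->q5; q5-c->q6; q6-a->q5; q6-b->q7; q6-c->q6; q7-a->q5; q7-b->q5; q7-c->q6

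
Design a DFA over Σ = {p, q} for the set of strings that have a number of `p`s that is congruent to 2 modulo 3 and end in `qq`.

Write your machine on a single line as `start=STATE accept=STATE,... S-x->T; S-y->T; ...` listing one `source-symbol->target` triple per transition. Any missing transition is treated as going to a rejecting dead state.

Build one automaton per condition and run them in lockstep. One (3 states) tracks the count of `p`s modulo 3; the other (3 states) tracks how much of the suffix `qq` has currently been matched. Each combined state is a pair, one component from each; accept when both components accept. Minimizing collapses redundant product states.
With 5 states:
        p   q  
>  s0   s1  s0 
   s1   s2  s1 
   s2   s0  s3 
   s3   s0  s4 
 * s4   s0  s4 
(> = start, * = accepting)

start=s0; accept=s4; s0-p->s1; s0-q->s0; s1-p->s2; s1-q->s1; s2-p->s0; s2-q->s3; s3-p->s0; s3-q->s4; s4-p->s0; s4-q->s4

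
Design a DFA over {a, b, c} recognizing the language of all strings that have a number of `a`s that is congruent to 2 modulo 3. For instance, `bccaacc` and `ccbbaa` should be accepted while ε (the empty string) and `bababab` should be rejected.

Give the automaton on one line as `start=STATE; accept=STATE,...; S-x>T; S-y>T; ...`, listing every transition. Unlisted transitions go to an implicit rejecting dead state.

start=s0; accept=s2; s0-a>s1; s0-b>s0; s0-c>s0; s1-a>s2; s1-b>s1; s1-c>s1; s2-a>s0; s2-b>s2; s2-c>s2

Keep the running count of `a`s modulo 3: each `a` advances along the cycle s0 → s1 → s2 → s0 while other symbols loop. Accept at s2.
3 states suffice.
        a   b   c  
>  s0   s1  s0  s0 
   s1   s2  s1  s1 
 * s2   s0  s2  s2 
(> = start, * = accepting)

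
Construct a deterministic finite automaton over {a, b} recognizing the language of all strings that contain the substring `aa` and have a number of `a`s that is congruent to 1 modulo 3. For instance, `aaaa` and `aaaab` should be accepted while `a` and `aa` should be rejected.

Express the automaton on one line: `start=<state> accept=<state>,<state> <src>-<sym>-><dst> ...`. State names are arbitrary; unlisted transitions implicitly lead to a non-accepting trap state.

start=q0 accept=q6 q0-a->q1 q0-b->q0 q1-a->q2 q1-b->q3 q2-a->q4 q2-b->q2 q3-a->q5 q3-b->q3 q4-a->q6 q4-b->q4 q5-a->q4 q5-b->q7 q6-a->q2 q6-b->q6 q7-a->q8 q7-b->q7 q8-a->q6 q8-b->q0

Build one automaton per condition and run them in lockstep. The first has 3 states tracking whether and how much of `aa` has been seen; the second has 3 states tracking the count of `a`s modulo 3. A product state is a pair (one from each), accepting exactly when both do.
        a   b  
>  q0   q1  q0 
   q1   q2  q3 
   q2   q4  q2 
   q3   q5  q3 
   q4   q6  q4 
   q5   q4  q7 
 * q6   q2  q6 
   q7   q8  q7 
   q8   q6  q0 
(> = start, * = accepting)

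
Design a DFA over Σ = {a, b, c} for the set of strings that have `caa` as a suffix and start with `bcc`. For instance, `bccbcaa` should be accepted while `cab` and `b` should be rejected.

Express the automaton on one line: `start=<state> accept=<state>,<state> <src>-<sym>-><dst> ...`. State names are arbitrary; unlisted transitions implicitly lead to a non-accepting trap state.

start=S0 accept=S7 S0-a->S1 S0-b->S2 S0-c->S1 S1-a->S1 S1-b->S1 S1-c->S1 S2-a->S1 S2-b->S1 S2-c->S3 S3-a->S1 S3-b->S1 S3-c->S4 S4-a->S5 S4-b->S6 S4-c->S4 S5-a->S7 S5-b->S6 S5-c->S4 S6-a->S6 S6-b->S6 S6-c->S4 S7-a->S6 S7-b->S6 S7-c->S4

Handle the two conditions separately and then intersect. The first has 4 states tracking how much of the suffix `caa` has currently been matched; the second has 5 states tracking whether the input so far still matches the prefix `bcc`. A product state is a pair (one from each), accepting exactly when both do. Minimizing collapses redundant product states.
With 8 states:
        a   b   c  
>  S0   S1  S2  S1 
   S1   S1  S1  S1 
   S2   S1  S1  S3 
   S3   S1  S1  S4 
   S4   S5  S6  S4 
   S5   S7  S6  S4 
   S6   S6  S6  S4 
 * S7   S6  S6  S4 
(> = start, * = accepting)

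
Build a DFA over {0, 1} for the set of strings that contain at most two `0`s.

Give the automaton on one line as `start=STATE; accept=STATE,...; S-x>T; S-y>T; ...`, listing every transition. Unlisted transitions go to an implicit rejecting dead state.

start=A; accept=A,B,C; A-0>B; A-1>A; B-0>C; B-1>B; C-0>D; C-1>C; D-0>D; D-1>D

Only the number of `0`s matters, and only up to 3. Make a chain A → B → C → D advanced by each `0` (with D absorbing); every other symbol self-loops. The accepting set is {A, B, C}.
       0  1 
>* A   B  A 
 * B   C  B 
 * C   D  C 
   D   D  D 
(> = start, * = accepting)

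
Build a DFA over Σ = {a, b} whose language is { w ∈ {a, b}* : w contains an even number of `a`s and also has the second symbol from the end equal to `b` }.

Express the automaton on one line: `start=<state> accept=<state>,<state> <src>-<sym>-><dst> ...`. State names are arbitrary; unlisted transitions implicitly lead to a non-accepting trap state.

start=q0 accept=q6,q9 q0-a->q1 q0-b->q2 q1-a->q3 q1-b->q4 q2-a->q5 q2-b->q6 q3-a->q7 q3-b->q8 q4-a->q9 q4-b->q10 q5-a->q3 q5-b->q4 q6-a->q5 q6-b->q6 q7-a->q3 q7-b->q4 q8-a->q5 q8-b->q6 q9-a->q7 q9-b->q8 q10-a->q9 q10-b->q10

Handle the two conditions separately and then intersect. The first has 2 states tracking the count of `a`s modulo 2; the second has 7 states tracking the last 2 symbols read. A product state is a pair (one from each), accepting exactly when both do.
With 11 states:
          a    b  
>  q0     q1   q2 
   q1     q3   q4 
   q2     q5   q6 
   q3     q7   q8 
   q4     q9  q10 
   q5     q3   q4 
 * q6     q5   q6 
   q7     q3   q4 
   q8     q5   q6 
 * q9     q7   q8 
   q10    q9  q10 
(> = start, * = accepting)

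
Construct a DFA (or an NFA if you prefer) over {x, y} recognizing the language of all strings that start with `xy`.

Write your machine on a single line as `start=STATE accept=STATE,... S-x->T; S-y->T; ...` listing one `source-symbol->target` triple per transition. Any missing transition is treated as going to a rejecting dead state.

Walk along `xy` while the input agrees: from s0 take `x` to s1, and so on. Any deviation drops to the rejecting sink s3. Once s2 is reached the prefix is confirmed and every continuation is accepted.
A 4-state machine:
        x   y  
>  s0   s1  s3 
   s1   s3  s2 
 * s2   s2  s2 
   s3   s3  s3 
(> = start, * = accepting)

start=s0; accept=s2; s0-x->s1; s0-y->s3; s1-x->s3; s1-y->s2; s2-x->s2; s2-y->s2; s3-x->s3; s3-y->s3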